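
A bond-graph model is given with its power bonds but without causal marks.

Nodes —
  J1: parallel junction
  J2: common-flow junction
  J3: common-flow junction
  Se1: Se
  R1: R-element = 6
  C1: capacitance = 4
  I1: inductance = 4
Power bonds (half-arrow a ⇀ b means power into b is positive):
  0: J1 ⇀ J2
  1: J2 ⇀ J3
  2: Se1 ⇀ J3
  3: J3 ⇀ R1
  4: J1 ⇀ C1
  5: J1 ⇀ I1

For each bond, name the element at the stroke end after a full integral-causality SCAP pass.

#2 →J3  (source Se1 imposes e)
#4 →J1  (C1 outputs effort q/C1)
#0 →J2  (J1 effort already set via bond 4)
#5 →I1  (0-jn J1 has e-setter on 4)
#1 →J3  (J2: last free bond brings flow in)
#3 →R1  (closing 1-jn rule on J3)

#0 stroke→J2
#1 stroke→J3
#2 stroke→J3
#3 stroke→R1
#4 stroke→J1
#5 stroke→I1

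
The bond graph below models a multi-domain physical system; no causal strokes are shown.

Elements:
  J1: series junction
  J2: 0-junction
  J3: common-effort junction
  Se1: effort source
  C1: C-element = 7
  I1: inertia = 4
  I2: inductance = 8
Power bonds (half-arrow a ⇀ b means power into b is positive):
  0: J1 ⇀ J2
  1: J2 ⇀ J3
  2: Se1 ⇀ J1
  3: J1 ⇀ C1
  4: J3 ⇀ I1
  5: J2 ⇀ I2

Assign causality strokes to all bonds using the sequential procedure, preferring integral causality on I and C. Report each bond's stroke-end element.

bond 2 stroke→J1  (Se1 (Se) sets effort on bond)
bond 3 stroke→J1  (C1: C, integral causality)
bond 0 stroke→J2  (closing 1-jn rule on J1)
bond 1 stroke→J3  (J2: bond 0 brought effort, rest push out)
bond 5 stroke→I2  (J2: bond 0 brought effort, rest push out)
bond 4 stroke→I1  (J3: bond 1 brought effort, rest push out)

b0 stroke→J2
b1 stroke→J3
b2 stroke→J1
b3 stroke→J1
b4 stroke→I1
b5 stroke→I2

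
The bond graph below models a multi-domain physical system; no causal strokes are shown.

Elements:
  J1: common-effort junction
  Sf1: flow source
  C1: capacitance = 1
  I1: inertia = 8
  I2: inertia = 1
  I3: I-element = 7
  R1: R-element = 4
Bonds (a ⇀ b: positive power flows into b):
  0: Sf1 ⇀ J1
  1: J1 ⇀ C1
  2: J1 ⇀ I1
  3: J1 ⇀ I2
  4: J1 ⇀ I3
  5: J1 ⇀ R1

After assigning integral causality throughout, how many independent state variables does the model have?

4  (C1, I1, I2, I3 all integral)

#0 |Sf1  (Sf1 fixes flow; stroke at Sf1)
#1 |J1  (C1 outputs effort q/C1)
#2 |I1  (J1: bond 1 brought effort, rest push out)
#3 |I2  (common-e at J1 fixed by 1)
#4 |I3  (J1 effort already set via bond 1)
#5 |R1  (J1: bond 1 brought effort, rest push out)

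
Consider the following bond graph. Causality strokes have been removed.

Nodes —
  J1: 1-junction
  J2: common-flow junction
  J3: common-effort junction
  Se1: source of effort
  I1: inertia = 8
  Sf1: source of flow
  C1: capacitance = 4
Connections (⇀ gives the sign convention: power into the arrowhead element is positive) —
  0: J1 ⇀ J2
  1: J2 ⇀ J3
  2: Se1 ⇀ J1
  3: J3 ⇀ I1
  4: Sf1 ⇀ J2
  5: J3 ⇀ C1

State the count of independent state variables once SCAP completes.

β2 stroke→J1  (Se1: effort source, stroke at far end)
β4 stroke→Sf1  (Sf1: flow source, stroke at near end)
β0 stroke→J2  (only one flow-in slot at J1)
β1 stroke→J2  (J2: bond 4 brought flow, rest push out)
β3 stroke→I1  (prefer integral on I1)
β5 stroke→J3  (only one effort-in slot at J3)

2  (C1, I1 all integral)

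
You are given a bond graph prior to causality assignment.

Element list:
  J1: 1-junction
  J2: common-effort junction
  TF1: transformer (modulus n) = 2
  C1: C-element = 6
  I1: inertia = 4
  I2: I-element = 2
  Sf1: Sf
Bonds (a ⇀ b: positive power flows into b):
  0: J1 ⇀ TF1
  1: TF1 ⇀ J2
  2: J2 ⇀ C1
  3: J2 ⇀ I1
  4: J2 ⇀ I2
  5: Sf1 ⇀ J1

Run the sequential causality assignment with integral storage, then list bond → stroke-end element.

bond 0 →J1
bond 1 →TF1
bond 2 →J2
bond 3 →I1
bond 4 →I2
bond 5 →Sf1

#5 stroke at Sf1  (source Sf1 imposes f)
#0 stroke at J1  (J1 flow already set via bond 5)
#1 stroke at TF1  (TF TF1: opposite of bond 0)
#2 stroke at J2  (C1 integral (e out))
#3 stroke at I1  (J2 effort already set via bond 2)
#4 stroke at I2  (J2: bond 2 brought effort, rest push out)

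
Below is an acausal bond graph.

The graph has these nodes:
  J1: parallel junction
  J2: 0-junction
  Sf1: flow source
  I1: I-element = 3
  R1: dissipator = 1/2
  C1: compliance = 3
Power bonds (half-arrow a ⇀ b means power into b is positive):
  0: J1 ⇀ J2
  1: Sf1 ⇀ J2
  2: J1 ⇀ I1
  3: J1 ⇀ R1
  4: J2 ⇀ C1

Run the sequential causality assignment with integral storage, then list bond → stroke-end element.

#1 stroke at Sf1  (Sf1 fixes flow; stroke at Sf1)
#2 stroke at I1  (I1 integral (f out))
#4 stroke at J2  (C1 outputs effort q/C1)
#0 stroke at J1  (0-jn J2 has e-setter on 4)
#3 stroke at R1  (0-jn J1 has e-setter on 0)

#0 |J1
#1 |Sf1
#2 |I1
#3 |R1
#4 |J2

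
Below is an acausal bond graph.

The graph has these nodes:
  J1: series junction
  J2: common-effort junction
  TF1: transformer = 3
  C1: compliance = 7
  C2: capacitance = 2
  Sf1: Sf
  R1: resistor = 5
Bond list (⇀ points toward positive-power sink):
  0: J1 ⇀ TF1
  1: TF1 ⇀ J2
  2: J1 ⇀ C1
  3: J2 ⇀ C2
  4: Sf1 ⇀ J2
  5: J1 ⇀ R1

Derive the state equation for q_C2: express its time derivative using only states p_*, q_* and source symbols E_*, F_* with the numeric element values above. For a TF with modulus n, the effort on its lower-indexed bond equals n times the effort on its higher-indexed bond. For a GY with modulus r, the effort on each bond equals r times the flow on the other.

dq_C2/dt = F_Sf1 - 3*q_C1/35 - 9*q_C2/10

#4 stroke at Sf1  (Sf1 fixes flow; stroke at Sf1)
#2 stroke at J1  (C1 integral (e out))
#3 stroke at J2  (C2: C, integral causality)
#1 stroke at TF1  (common-e at J2 fixed by 3)
#0 stroke at J1  (TF1 one-in-one-out from 1)
#5 stroke at R1  (closing 1-jn rule on J1)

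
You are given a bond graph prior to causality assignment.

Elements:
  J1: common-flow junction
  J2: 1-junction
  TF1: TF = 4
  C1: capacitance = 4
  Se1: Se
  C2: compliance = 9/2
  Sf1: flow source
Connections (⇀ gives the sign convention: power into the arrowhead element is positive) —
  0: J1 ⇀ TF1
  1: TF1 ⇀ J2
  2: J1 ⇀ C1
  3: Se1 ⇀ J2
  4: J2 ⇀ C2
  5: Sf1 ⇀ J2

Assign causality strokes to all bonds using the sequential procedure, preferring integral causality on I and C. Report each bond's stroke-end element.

β0 →TF1
β1 →J2
β2 →J1
β3 →J2
β4 →J2
β5 →Sf1

b3 →J2  (source Se1 imposes e)
b5 →Sf1  (Sf1: flow source, stroke at near end)
b1 →J2  (1-jn J2 has f-setter on 5)
b4 →J2  (common-f at J2 fixed by 5)
b0 →TF1  (through TF1, causality passes straight; one stroke at TF1)
b2 →J1  (J1: bond 0 brought flow, rest push out)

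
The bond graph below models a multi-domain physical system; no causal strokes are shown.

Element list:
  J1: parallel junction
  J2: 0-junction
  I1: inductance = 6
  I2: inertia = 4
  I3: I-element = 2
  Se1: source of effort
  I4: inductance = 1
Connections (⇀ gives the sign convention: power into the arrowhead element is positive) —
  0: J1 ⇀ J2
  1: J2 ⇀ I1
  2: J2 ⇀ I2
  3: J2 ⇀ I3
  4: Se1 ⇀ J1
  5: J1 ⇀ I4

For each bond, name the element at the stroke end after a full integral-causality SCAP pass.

bond 4 stroke→J1  (Se1: effort source, stroke at far end)
bond 0 stroke→J2  (0-jn J1 has e-setter on 4)
bond 5 stroke→I4  (common-e at J1 fixed by 4)
bond 1 stroke→I1  (common-e at J2 fixed by 0)
bond 2 stroke→I2  (J2: bond 0 brought effort, rest push out)
bond 3 stroke→I3  (common-e at J2 fixed by 0)

β0 stroke→J2
β1 stroke→I1
β2 stroke→I2
β3 stroke→I3
β4 stroke→J1
β5 stroke→I4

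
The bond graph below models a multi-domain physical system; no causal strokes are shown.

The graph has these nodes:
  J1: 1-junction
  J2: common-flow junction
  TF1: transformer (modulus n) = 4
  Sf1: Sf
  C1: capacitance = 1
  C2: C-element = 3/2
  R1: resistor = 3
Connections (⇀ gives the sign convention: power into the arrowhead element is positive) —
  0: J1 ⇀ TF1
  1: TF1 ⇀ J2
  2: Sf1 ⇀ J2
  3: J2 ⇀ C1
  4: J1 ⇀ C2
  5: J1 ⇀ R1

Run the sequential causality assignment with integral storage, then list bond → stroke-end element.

β2 stroke at Sf1  (Sf1: flow source, stroke at near end)
β1 stroke at J2  (J2 flow already set via bond 2)
β3 stroke at J2  (1-jn J2 has f-setter on 2)
β0 stroke at TF1  (through TF1, causality passes straight; one stroke at TF1)
β4 stroke at J1  (common-f at J1 fixed by 0)
β5 stroke at J1  (J1: bond 0 brought flow, rest push out)

bond 0 →TF1
bond 1 →J2
bond 2 →Sf1
bond 3 →J2
bond 4 →J1
bond 5 →J1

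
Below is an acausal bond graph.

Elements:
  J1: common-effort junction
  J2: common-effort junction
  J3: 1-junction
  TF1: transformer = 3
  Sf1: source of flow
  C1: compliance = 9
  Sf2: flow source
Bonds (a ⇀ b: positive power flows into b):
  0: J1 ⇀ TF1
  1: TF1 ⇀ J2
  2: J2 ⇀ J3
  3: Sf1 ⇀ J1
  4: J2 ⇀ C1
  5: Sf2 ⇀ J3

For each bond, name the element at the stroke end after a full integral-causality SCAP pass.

#0 |J1
#1 |TF1
#2 |J3
#3 |Sf1
#4 |J2
#5 |Sf2

b3 stroke→Sf1  (source Sf1 imposes f)
b5 stroke→Sf2  (source Sf2 imposes f)
b0 stroke→J1  (closing 0-jn rule on J1)
b2 stroke→J3  (common-f at J3 fixed by 5)
b1 stroke→TF1  (through TF1, causality passes straight; one stroke at TF1)
b4 stroke→J2  (closing 0-jn rule on J2)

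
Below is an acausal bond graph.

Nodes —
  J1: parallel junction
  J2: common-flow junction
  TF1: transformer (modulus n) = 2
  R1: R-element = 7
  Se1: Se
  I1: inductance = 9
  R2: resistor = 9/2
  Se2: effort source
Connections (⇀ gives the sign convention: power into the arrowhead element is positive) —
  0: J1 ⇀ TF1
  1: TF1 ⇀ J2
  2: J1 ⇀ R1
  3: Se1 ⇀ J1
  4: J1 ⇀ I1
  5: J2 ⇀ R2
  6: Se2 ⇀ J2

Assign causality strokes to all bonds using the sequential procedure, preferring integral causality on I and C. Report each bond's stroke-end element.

β3 →J1  (Se1: effort source, stroke at far end)
β6 →J2  (Se2: effort source, stroke at far end)
β0 →TF1  (0-jn J1 has e-setter on 3)
β2 →R1  (0-jn J1 has e-setter on 3)
β4 →I1  (J1: bond 3 brought effort, rest push out)
β1 →J2  (TF1 one-in-one-out from 0)
β5 →R2  (closing 1-jn rule on J2)

β0 |TF1
β1 |J2
β2 |R1
β3 |J1
β4 |I1
β5 |R2
β6 |J2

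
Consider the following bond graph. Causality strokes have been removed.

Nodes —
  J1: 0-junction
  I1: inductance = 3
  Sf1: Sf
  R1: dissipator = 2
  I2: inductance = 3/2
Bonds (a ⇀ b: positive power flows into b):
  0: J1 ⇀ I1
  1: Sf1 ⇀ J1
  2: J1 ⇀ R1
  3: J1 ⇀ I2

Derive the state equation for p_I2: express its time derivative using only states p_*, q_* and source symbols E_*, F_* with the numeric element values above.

dp_I2/dt = 2*F_Sf1 - 2*p_I1/3 - 4*p_I2/3

#1 →Sf1  (Sf1: flow source, stroke at near end)
#0 →I1  (I1: I, integral causality)
#3 →I2  (I2: I, integral causality)
#2 →J1  (J1 needs exactly one e-in)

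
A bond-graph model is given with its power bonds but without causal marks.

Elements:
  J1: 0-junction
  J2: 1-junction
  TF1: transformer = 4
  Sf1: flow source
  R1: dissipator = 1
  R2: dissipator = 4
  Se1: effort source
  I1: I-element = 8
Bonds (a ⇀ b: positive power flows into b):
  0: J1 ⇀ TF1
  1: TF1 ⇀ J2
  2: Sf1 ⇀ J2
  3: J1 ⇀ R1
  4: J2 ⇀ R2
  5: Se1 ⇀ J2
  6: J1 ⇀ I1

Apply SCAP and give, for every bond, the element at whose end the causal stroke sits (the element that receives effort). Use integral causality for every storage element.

#0 stroke at TF1
#1 stroke at J2
#2 stroke at Sf1
#3 stroke at J1
#4 stroke at J2
#5 stroke at J2
#6 stroke at I1

β2 |Sf1  (Sf1: flow source, stroke at near end)
β5 |J2  (Se1 (Se) sets effort on bond)
β1 |J2  (common-f at J2 fixed by 2)
β4 |J2  (1-jn J2 has f-setter on 2)
β0 |TF1  (through TF1, causality passes straight; one stroke at TF1)
β6 |I1  (I1 outputs flow p/I1)
β3 |J1  (J1 needs exactly one e-in)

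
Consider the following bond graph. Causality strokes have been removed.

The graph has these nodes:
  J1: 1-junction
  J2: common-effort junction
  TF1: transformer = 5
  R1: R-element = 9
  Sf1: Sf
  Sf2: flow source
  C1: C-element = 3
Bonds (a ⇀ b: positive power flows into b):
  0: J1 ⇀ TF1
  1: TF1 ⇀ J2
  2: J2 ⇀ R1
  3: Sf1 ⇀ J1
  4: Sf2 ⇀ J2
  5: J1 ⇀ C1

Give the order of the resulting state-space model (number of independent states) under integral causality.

1  (C1 all integral)

bond 3 stroke at Sf1  (Sf1 (Sf) sets flow on bond)
bond 4 stroke at Sf2  (source Sf2 imposes f)
bond 0 stroke at J1  (J1: bond 3 brought flow, rest push out)
bond 5 stroke at J1  (common-f at J1 fixed by 3)
bond 1 stroke at TF1  (through TF1, causality passes straight; one stroke at TF1)
bond 2 stroke at J2  (J2: last free bond brings effort in)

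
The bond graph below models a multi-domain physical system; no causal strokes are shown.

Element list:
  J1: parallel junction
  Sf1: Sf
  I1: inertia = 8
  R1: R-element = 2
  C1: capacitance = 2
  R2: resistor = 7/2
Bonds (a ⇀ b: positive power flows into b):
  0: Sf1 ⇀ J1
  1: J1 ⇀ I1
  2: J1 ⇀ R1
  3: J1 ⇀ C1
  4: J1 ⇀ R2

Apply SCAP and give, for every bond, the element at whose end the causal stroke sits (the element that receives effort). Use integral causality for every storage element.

#0 stroke→Sf1  (source Sf1 imposes f)
#1 stroke→I1  (I1: I, integral causality)
#3 stroke→J1  (C1 outputs effort q/C1)
#2 stroke→R1  (common-e at J1 fixed by 3)
#4 stroke→R2  (0-jn J1 has e-setter on 3)

b0 |Sf1
b1 |I1
b2 |R1
b3 |J1
b4 |R2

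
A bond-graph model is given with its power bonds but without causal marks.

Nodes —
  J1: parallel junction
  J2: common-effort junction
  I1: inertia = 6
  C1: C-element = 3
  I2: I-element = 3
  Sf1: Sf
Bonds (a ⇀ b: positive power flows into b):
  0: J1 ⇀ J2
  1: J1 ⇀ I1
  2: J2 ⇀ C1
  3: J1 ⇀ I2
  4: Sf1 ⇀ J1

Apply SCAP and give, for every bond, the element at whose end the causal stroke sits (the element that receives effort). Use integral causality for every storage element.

bond 4 |Sf1  (Sf1 (Sf) sets flow on bond)
bond 1 |I1  (prefer integral on I1)
bond 2 |J2  (C1 outputs effort q/C1)
bond 0 |J1  (common-e at J2 fixed by 2)
bond 3 |I2  (0-jn J1 has e-setter on 0)

#0 →J1
#1 →I1
#2 →J2
#3 →I2
#4 →Sf1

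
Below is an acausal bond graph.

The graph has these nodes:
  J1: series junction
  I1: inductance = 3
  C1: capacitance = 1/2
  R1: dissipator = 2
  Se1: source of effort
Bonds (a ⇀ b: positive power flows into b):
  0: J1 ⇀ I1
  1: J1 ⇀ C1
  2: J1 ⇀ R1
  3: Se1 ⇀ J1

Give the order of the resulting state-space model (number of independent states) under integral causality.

β3 stroke at J1  (Se1: effort source, stroke at far end)
β0 stroke at I1  (prefer integral on I1)
β1 stroke at J1  (J1 flow already set via bond 0)
β2 stroke at J1  (1-jn J1 has f-setter on 0)

2  (C1, I1 all integral)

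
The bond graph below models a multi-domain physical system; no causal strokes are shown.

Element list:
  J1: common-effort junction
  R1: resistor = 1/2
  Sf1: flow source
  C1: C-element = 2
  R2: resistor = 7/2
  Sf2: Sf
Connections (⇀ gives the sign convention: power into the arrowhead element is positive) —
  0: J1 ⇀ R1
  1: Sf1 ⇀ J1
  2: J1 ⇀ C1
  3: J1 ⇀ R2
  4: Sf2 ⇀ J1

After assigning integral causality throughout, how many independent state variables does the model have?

1  (C1 all integral)

#1 →Sf1  (Sf1: flow source, stroke at near end)
#4 →Sf2  (Sf2: flow source, stroke at near end)
#2 →J1  (prefer integral on C1)
#0 →R1  (J1: bond 2 brought effort, rest push out)
#3 →R2  (0-jn J1 has e-setter on 2)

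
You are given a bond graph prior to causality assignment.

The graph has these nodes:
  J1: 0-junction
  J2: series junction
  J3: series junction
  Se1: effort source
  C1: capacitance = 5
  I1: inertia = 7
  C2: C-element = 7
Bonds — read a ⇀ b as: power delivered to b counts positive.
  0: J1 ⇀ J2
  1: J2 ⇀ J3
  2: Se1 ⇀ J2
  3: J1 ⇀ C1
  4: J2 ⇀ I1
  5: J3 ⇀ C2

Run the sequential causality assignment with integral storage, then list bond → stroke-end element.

β2 stroke at J2  (source Se1 imposes e)
β3 stroke at J1  (C1 outputs effort q/C1)
β0 stroke at J2  (J1 effort already set via bond 3)
β4 stroke at I1  (I1 outputs flow p/I1)
β1 stroke at J2  (1-jn J2 has f-setter on 4)
β5 stroke at J3  (1-jn J3 has f-setter on 1)

β0 →J2
β1 →J2
β2 →J2
β3 →J1
β4 →I1
β5 →J3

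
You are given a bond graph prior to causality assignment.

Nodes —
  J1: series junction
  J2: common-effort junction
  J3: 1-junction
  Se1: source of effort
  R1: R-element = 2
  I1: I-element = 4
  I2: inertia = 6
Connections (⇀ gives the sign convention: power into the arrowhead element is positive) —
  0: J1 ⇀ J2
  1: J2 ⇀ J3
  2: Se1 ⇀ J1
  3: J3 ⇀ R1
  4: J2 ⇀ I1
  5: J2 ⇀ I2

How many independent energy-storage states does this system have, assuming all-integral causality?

2  (I1, I2 all integral)

bond 2 stroke at J1  (Se1 fixes effort; stroke away)
bond 0 stroke at J2  (J1 needs exactly one f-in)
bond 1 stroke at J3  (0-jn J2 has e-setter on 0)
bond 4 stroke at I1  (common-e at J2 fixed by 0)
bond 5 stroke at I2  (J2: bond 0 brought effort, rest push out)
bond 3 stroke at R1  (closing 1-jn rule on J3)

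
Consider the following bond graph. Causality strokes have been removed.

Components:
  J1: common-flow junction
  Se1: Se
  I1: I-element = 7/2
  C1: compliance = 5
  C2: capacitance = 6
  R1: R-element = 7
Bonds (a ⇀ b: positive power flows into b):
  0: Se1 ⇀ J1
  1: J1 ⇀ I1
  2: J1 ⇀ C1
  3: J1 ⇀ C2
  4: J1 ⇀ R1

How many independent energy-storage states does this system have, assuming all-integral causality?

3  (C1, C2, I1 all integral)

#0 stroke→J1  (Se1: effort source, stroke at far end)
#1 stroke→I1  (I1 integral (f out))
#2 stroke→J1  (common-f at J1 fixed by 1)
#3 stroke→J1  (J1 flow already set via bond 1)
#4 stroke→J1  (common-f at J1 fixed by 1)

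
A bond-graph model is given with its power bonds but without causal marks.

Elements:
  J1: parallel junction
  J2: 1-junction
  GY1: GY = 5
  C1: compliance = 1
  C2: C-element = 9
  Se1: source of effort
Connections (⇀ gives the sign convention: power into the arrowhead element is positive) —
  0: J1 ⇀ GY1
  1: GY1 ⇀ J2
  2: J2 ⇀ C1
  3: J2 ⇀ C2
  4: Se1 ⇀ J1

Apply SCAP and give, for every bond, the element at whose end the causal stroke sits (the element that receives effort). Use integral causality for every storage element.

#4 stroke→J1  (Se1 (Se) sets effort on bond)
#0 stroke→GY1  (0-jn J1 has e-setter on 4)
#1 stroke→GY1  (GY GY1: same side as bond 0)
#2 stroke→J2  (J2 flow already set via bond 1)
#3 stroke→J2  (common-f at J2 fixed by 1)

β0 |GY1
β1 |GY1
β2 |J2
β3 |J2
β4 |J1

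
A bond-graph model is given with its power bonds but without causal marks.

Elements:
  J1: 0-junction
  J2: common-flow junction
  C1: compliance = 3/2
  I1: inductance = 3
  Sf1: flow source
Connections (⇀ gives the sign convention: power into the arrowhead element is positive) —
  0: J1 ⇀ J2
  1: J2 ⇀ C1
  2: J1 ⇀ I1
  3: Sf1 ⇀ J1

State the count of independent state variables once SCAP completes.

bond 3 |Sf1  (Sf1: flow source, stroke at near end)
bond 1 |J2  (C1 integral (e out))
bond 0 |J1  (only one flow-in slot at J2)
bond 2 |I1  (J1 effort already set via bond 0)

2  (C1, I1 all integral)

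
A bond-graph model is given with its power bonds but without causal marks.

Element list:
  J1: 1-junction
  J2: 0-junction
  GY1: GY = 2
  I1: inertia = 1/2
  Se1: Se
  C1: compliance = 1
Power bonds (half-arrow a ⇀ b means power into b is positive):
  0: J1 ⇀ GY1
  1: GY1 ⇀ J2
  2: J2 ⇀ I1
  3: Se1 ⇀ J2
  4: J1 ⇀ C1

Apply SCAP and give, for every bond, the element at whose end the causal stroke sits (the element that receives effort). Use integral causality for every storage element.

b0 stroke→GY1
b1 stroke→GY1
b2 stroke→I1
b3 stroke→J2
b4 stroke→J1

#3 stroke at J2  (Se1 (Se) sets effort on bond)
#1 stroke at GY1  (0-jn J2 has e-setter on 3)
#2 stroke at I1  (J2 effort already set via bond 3)
#0 stroke at GY1  (through GY1, causality inverts; strokes same side of GY1)
#4 stroke at J1  (J1: bond 0 brought flow, rest push out)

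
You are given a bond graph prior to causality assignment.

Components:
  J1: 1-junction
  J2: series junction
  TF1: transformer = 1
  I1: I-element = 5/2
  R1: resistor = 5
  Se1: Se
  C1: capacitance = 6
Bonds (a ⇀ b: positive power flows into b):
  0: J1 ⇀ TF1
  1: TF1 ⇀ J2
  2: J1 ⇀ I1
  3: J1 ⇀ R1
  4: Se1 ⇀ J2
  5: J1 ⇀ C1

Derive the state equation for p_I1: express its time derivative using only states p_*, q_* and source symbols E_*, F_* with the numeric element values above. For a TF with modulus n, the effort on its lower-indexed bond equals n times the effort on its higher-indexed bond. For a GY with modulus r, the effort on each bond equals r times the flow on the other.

#4 →J2  (Se1 fixes effort; stroke away)
#1 →TF1  (only one flow-in slot at J2)
#0 →J1  (TF1: transformer flips bond 1)
#2 →I1  (prefer integral on I1)
#3 →J1  (J1: bond 2 brought flow, rest push out)
#5 →J1  (1-jn J1 has f-setter on 2)

dp_I1/dt = E_Se1 - 2*p_I1 - q_C1/6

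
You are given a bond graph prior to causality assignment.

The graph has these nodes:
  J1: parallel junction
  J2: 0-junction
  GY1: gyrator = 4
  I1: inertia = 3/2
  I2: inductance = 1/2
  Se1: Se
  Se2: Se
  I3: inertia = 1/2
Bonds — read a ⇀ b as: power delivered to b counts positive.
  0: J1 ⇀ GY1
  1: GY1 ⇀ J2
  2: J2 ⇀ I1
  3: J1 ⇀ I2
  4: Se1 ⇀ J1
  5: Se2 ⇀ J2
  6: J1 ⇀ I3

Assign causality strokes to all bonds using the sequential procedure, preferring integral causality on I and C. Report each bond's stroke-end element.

b4 →J1  (Se1 fixes effort; stroke away)
b5 →J2  (Se2: effort source, stroke at far end)
b0 →GY1  (J1 effort already set via bond 4)
b3 →I2  (0-jn J1 has e-setter on 4)
b6 →I3  (common-e at J1 fixed by 4)
b1 →GY1  (0-jn J2 has e-setter on 5)
b2 →I1  (J2: bond 5 brought effort, rest push out)

bond 0 →GY1
bond 1 →GY1
bond 2 →I1
bond 3 →I2
bond 4 →J1
bond 5 →J2
bond 6 →I3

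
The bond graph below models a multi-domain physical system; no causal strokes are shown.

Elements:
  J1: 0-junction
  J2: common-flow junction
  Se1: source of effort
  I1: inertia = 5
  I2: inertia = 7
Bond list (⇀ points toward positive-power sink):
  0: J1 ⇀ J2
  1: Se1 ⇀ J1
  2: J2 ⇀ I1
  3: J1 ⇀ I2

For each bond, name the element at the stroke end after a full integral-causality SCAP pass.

β0 |J2
β1 |J1
β2 |I1
β3 |I2

b1 |J1  (source Se1 imposes e)
b0 |J2  (J1: bond 1 brought effort, rest push out)
b3 |I2  (0-jn J1 has e-setter on 1)
b2 |I1  (J2: last free bond brings flow in)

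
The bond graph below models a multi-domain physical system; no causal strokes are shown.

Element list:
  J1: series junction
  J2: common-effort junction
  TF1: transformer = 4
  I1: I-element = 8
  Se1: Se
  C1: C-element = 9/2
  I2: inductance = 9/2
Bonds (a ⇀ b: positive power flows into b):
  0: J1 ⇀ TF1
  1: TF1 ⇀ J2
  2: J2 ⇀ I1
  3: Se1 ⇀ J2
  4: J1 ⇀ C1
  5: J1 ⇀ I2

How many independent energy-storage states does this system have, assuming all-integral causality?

#3 |J2  (Se1 (Se) sets effort on bond)
#1 |TF1  (J2: bond 3 brought effort, rest push out)
#2 |I1  (common-e at J2 fixed by 3)
#0 |J1  (TF1: transformer flips bond 1)
#4 |J1  (C1: C, integral causality)
#5 |I2  (closing 1-jn rule on J1)

3  (C1, I1, I2 all integral)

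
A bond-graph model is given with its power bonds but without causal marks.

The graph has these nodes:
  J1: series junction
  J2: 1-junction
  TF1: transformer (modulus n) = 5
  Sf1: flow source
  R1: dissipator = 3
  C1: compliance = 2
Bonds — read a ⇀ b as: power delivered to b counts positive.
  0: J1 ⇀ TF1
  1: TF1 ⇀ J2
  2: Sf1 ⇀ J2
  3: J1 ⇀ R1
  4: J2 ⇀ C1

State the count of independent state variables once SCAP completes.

1  (C1 all integral)

β2 stroke at Sf1  (Sf1 fixes flow; stroke at Sf1)
β1 stroke at J2  (J2 flow already set via bond 2)
β4 stroke at J2  (J2: bond 2 brought flow, rest push out)
β0 stroke at TF1  (TF TF1: opposite of bond 1)
β3 stroke at J1  (J1: bond 0 brought flow, rest push out)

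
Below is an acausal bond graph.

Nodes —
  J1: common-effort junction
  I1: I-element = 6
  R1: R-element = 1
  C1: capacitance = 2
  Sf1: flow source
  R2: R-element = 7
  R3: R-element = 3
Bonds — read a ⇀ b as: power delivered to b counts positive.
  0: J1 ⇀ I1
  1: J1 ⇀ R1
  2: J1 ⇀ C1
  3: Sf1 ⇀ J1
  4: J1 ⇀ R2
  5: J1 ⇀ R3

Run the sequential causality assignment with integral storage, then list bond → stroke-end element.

b3 stroke→Sf1  (source Sf1 imposes f)
b0 stroke→I1  (I1 integral (f out))
b2 stroke→J1  (C1 integral (e out))
b1 stroke→R1  (J1: bond 2 brought effort, rest push out)
b4 stroke→R2  (J1: bond 2 brought effort, rest push out)
b5 stroke→R3  (0-jn J1 has e-setter on 2)

#0 stroke at I1
#1 stroke at R1
#2 stroke at J1
#3 stroke at Sf1
#4 stroke at R2
#5 stroke at R3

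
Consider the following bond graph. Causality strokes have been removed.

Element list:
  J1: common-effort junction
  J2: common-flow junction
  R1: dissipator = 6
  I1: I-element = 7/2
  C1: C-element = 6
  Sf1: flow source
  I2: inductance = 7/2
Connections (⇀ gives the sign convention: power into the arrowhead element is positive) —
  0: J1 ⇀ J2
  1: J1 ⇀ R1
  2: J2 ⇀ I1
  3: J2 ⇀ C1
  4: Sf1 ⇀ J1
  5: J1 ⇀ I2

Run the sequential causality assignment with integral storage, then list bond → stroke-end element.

b4 stroke→Sf1  (Sf1: flow source, stroke at near end)
b2 stroke→I1  (I1 outputs flow p/I1)
b0 stroke→J2  (common-f at J2 fixed by 2)
b3 stroke→J2  (common-f at J2 fixed by 2)
b5 stroke→I2  (I2 outputs flow p/I2)
b1 stroke→J1  (J1: last free bond brings effort in)

#0 stroke at J2
#1 stroke at J1
#2 stroke at I1
#3 stroke at J2
#4 stroke at Sf1
#5 stroke at I2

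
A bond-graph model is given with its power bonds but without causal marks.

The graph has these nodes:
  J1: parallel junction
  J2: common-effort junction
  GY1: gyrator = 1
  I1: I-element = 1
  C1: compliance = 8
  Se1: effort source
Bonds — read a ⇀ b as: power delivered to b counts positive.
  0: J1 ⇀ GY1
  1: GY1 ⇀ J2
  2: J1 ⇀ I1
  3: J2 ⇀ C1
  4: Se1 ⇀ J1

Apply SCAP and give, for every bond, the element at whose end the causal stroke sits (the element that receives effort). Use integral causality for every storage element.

β0 stroke at GY1
β1 stroke at GY1
β2 stroke at I1
β3 stroke at J2
β4 stroke at J1

bond 4 stroke→J1  (Se1 fixes effort; stroke away)
bond 0 stroke→GY1  (common-e at J1 fixed by 4)
bond 2 stroke→I1  (J1: bond 4 brought effort, rest push out)
bond 1 stroke→GY1  (GY GY1: same side as bond 0)
bond 3 stroke→J2  (closing 0-jn rule on J2)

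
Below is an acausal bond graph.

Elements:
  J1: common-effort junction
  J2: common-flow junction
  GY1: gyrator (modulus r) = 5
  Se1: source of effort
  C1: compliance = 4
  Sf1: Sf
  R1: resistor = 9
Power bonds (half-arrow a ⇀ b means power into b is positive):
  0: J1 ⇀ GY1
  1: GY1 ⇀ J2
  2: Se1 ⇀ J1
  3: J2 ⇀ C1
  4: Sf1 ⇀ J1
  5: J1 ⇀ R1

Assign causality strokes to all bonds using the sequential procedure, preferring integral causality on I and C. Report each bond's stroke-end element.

bond 0 |GY1
bond 1 |GY1
bond 2 |J1
bond 3 |J2
bond 4 |Sf1
bond 5 |R1

#2 stroke at J1  (Se1 fixes effort; stroke away)
#4 stroke at Sf1  (Sf1: flow source, stroke at near end)
#0 stroke at GY1  (J1 effort already set via bond 2)
#5 stroke at R1  (0-jn J1 has e-setter on 2)
#1 stroke at GY1  (GY1 both-in/both-out from 0)
#3 stroke at J2  (J2 flow already set via bond 1)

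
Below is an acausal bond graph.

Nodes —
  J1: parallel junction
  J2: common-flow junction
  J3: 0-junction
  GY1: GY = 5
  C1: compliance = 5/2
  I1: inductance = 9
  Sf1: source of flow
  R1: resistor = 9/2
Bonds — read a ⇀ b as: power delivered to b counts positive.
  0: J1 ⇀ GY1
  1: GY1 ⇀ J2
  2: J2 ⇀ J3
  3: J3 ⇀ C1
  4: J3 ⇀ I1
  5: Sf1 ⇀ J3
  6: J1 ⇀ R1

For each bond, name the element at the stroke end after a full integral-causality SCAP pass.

β0 |GY1
β1 |GY1
β2 |J2
β3 |J3
β4 |I1
β5 |Sf1
β6 |J1

bond 5 →Sf1  (Sf1 fixes flow; stroke at Sf1)
bond 3 →J3  (C1 integral (e out))
bond 2 →J2  (0-jn J3 has e-setter on 3)
bond 4 →I1  (J3: bond 3 brought effort, rest push out)
bond 1 →GY1  (only one flow-in slot at J2)
bond 0 →GY1  (through GY1, causality inverts; strokes same side of GY1)
bond 6 →J1  (only one effort-in slot at J1)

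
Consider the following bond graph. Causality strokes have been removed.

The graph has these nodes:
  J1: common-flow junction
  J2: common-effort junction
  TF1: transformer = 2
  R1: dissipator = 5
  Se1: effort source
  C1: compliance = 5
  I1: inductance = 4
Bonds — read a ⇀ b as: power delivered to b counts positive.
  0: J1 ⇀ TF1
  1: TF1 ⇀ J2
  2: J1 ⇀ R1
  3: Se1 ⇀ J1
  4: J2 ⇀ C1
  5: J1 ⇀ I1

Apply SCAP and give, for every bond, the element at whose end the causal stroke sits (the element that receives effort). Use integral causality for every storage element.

b3 stroke→J1  (Se1 fixes effort; stroke away)
b4 stroke→J2  (C1 outputs effort q/C1)
b1 stroke→TF1  (J2: bond 4 brought effort, rest push out)
b0 stroke→J1  (TF TF1: opposite of bond 1)
b5 stroke→I1  (prefer integral on I1)
b2 stroke→J1  (1-jn J1 has f-setter on 5)

#0 stroke at J1
#1 stroke at TF1
#2 stroke at J1
#3 stroke at J1
#4 stroke at J2
#5 stroke at I1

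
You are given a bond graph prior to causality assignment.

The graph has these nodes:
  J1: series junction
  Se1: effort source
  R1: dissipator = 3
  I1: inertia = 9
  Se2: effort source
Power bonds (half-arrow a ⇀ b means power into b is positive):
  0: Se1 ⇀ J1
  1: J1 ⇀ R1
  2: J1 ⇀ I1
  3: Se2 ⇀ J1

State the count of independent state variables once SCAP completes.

1  (I1 all integral)

β0 stroke at J1  (Se1 (Se) sets effort on bond)
β3 stroke at J1  (Se2 (Se) sets effort on bond)
β2 stroke at I1  (I1: I, integral causality)
β1 stroke at J1  (J1 flow already set via bond 2)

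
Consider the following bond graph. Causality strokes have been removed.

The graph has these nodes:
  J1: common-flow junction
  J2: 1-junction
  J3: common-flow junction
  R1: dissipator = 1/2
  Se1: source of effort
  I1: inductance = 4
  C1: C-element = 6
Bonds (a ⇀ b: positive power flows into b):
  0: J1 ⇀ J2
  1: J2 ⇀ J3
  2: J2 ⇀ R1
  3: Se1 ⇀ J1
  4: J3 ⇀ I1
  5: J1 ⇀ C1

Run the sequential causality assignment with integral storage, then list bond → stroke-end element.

bond 0 →J2
bond 1 →J3
bond 2 →J2
bond 3 →J1
bond 4 →I1
bond 5 →J1

β3 →J1  (Se1: effort source, stroke at far end)
β4 →I1  (I1 integral (f out))
β1 →J3  (1-jn J3 has f-setter on 4)
β0 →J2  (J2 flow already set via bond 1)
β2 →J2  (common-f at J2 fixed by 1)
β5 →J1  (1-jn J1 has f-setter on 0)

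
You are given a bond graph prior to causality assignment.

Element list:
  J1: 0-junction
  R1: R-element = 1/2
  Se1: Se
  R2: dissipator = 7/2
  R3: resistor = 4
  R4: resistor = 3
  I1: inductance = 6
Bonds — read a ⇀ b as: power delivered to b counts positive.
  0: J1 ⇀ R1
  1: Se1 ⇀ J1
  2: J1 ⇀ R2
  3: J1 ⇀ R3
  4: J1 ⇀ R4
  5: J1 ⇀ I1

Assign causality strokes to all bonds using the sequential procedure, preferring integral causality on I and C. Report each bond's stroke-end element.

bond 1 →J1  (Se1 (Se) sets effort on bond)
bond 0 →R1  (J1 effort already set via bond 1)
bond 2 →R2  (0-jn J1 has e-setter on 1)
bond 3 →R3  (0-jn J1 has e-setter on 1)
bond 4 →R4  (common-e at J1 fixed by 1)
bond 5 →I1  (J1 effort already set via bond 1)

β0 stroke at R1
β1 stroke at J1
β2 stroke at R2
β3 stroke at R3
β4 stroke at R4
β5 stroke at I1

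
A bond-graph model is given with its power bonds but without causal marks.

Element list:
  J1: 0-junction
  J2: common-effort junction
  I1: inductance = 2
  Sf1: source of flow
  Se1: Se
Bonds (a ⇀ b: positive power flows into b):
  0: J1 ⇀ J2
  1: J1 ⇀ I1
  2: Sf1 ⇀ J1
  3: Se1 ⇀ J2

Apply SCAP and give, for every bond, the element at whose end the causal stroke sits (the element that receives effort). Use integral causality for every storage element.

β0 stroke at J1
β1 stroke at I1
β2 stroke at Sf1
β3 stroke at J2

b2 →Sf1  (Sf1: flow source, stroke at near end)
b3 →J2  (source Se1 imposes e)
b0 →J1  (common-e at J2 fixed by 3)
b1 →I1  (J1: bond 0 brought effort, rest push out)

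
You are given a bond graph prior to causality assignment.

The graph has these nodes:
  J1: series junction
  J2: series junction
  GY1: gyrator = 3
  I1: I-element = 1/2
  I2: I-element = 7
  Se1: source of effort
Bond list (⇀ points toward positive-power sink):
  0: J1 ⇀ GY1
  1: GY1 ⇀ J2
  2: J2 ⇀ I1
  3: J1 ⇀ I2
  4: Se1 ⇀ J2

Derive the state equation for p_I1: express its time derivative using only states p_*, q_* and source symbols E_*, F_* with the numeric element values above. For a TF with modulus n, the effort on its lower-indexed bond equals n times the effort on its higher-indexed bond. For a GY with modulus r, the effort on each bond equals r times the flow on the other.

dp_I1/dt = E_Se1 + 3*p_I2/7

bond 4 |J2  (source Se1 imposes e)
bond 2 |I1  (prefer integral on I1)
bond 1 |J2  (1-jn J2 has f-setter on 2)
bond 0 |J1  (GY1: gyrator matches bond 1)
bond 3 |I2  (J1 needs exactly one f-in)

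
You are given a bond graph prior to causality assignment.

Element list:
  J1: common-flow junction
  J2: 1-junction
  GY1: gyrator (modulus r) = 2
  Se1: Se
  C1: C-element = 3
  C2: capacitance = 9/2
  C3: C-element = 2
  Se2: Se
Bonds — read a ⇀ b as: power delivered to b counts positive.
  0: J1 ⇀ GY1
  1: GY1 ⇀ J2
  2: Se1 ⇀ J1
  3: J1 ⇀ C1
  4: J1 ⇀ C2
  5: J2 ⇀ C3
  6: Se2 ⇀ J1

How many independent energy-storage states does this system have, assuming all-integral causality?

3  (C1, C2, C3 all integral)

b2 →J1  (Se1 (Se) sets effort on bond)
b6 →J1  (Se2 fixes effort; stroke away)
b3 →J1  (C1 outputs effort q/C1)
b4 →J1  (prefer integral on C2)
b0 →GY1  (J1: last free bond brings flow in)
b1 →GY1  (GY1: gyrator matches bond 0)
b5 →J2  (J2 flow already set via bond 1)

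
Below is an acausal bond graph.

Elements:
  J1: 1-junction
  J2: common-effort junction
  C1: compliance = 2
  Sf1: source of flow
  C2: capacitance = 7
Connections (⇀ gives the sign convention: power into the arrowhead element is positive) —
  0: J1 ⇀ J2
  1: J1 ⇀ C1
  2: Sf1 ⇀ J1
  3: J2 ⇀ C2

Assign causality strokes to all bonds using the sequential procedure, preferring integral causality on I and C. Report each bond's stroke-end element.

b0 |J1
b1 |J1
b2 |Sf1
b3 |J2

#2 |Sf1  (source Sf1 imposes f)
#0 |J1  (1-jn J1 has f-setter on 2)
#1 |J1  (common-f at J1 fixed by 2)
#3 |J2  (J2: last free bond brings effort in)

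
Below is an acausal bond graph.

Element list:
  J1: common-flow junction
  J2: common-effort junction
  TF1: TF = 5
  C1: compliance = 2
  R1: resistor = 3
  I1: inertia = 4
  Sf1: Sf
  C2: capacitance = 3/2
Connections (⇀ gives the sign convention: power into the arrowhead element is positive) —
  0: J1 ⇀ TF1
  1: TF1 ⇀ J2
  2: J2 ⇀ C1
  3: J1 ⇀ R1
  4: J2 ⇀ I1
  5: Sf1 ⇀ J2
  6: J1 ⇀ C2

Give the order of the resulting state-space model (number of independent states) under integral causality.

bond 5 |Sf1  (Sf1 (Sf) sets flow on bond)
bond 2 |J2  (C1 integral (e out))
bond 1 |TF1  (J2 effort already set via bond 2)
bond 4 |I1  (common-e at J2 fixed by 2)
bond 0 |J1  (through TF1, causality passes straight; one stroke at TF1)
bond 6 |J1  (C2 integral (e out))
bond 3 |R1  (only one flow-in slot at J1)

3  (C1, C2, I1 all integral)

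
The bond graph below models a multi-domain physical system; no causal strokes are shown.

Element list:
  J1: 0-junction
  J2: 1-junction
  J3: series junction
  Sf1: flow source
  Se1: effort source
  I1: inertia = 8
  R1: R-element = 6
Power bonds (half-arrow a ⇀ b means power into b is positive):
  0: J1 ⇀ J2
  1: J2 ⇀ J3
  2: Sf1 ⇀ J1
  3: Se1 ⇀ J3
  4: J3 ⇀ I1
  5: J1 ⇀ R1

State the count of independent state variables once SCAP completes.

#2 |Sf1  (source Sf1 imposes f)
#3 |J3  (Se1: effort source, stroke at far end)
#4 |I1  (prefer integral on I1)
#1 |J3  (common-f at J3 fixed by 4)
#0 |J2  (common-f at J2 fixed by 1)
#5 |J1  (J1 needs exactly one e-in)

1  (I1 all integral)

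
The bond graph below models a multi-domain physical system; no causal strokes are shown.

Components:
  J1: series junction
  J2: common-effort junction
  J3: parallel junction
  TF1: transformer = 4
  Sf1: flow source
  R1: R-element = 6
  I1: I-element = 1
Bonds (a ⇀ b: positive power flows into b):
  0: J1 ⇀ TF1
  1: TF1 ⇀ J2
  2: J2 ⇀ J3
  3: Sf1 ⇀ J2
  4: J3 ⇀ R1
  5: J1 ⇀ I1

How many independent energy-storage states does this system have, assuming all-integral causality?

b3 →Sf1  (Sf1 (Sf) sets flow on bond)
b5 →I1  (I1: I, integral causality)
b0 →J1  (common-f at J1 fixed by 5)
b1 →TF1  (TF TF1: opposite of bond 0)
b2 →J2  (only one effort-in slot at J2)
b4 →J3  (J3 needs exactly one e-in)

1  (I1 all integral)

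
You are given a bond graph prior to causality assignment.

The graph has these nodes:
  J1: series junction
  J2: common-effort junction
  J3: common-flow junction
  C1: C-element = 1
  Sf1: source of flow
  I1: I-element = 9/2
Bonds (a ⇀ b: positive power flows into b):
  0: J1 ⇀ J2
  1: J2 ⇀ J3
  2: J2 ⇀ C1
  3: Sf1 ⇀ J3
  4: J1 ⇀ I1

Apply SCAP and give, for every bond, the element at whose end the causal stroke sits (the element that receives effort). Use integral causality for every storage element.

b3 →Sf1  (Sf1 fixes flow; stroke at Sf1)
b1 →J3  (J3 flow already set via bond 3)
b2 →J2  (C1: C, integral causality)
b0 →J1  (common-e at J2 fixed by 2)
b4 →I1  (only one flow-in slot at J1)

#0 stroke at J1
#1 stroke at J3
#2 stroke at J2
#3 stroke at Sf1
#4 stroke at I1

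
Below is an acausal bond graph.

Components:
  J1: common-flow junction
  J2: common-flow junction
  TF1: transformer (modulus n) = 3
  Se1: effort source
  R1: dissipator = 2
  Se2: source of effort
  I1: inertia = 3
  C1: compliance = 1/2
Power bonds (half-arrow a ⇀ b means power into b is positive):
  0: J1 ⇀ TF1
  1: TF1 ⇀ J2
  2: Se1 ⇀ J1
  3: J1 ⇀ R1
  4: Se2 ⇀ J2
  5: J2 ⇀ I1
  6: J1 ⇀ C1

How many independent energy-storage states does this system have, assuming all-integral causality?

#2 stroke at J1  (Se1 (Se) sets effort on bond)
#4 stroke at J2  (Se2: effort source, stroke at far end)
#5 stroke at I1  (I1 outputs flow p/I1)
#1 stroke at J2  (J2: bond 5 brought flow, rest push out)
#0 stroke at TF1  (through TF1, causality passes straight; one stroke at TF1)
#3 stroke at J1  (J1 flow already set via bond 0)
#6 stroke at J1  (J1 flow already set via bond 0)

2  (C1, I1 all integral)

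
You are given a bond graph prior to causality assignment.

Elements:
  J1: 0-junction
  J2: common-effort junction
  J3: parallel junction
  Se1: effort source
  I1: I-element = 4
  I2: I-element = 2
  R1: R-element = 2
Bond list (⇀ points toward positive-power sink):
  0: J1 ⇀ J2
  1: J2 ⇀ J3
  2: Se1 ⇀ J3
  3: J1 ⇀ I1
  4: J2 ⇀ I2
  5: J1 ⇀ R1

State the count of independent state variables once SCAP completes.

2  (I1, I2 all integral)

b2 |J3  (Se1: effort source, stroke at far end)
b1 |J2  (common-e at J3 fixed by 2)
b0 |J1  (J2: bond 1 brought effort, rest push out)
b4 |I2  (common-e at J2 fixed by 1)
b3 |I1  (0-jn J1 has e-setter on 0)
b5 |R1  (0-jn J1 has e-setter on 0)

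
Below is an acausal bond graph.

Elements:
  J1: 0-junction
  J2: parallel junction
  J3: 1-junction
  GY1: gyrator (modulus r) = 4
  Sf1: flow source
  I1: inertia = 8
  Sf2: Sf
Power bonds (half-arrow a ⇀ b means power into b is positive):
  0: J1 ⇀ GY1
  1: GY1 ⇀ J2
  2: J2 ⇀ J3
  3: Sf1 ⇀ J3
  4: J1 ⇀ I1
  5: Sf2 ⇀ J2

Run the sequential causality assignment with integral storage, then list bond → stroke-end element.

bond 3 →Sf1  (Sf1: flow source, stroke at near end)
bond 5 →Sf2  (Sf2: flow source, stroke at near end)
bond 2 →J3  (common-f at J3 fixed by 3)
bond 1 →J2  (only one effort-in slot at J2)
bond 0 →J1  (GY GY1: same side as bond 1)
bond 4 →I1  (0-jn J1 has e-setter on 0)

#0 |J1
#1 |J2
#2 |J3
#3 |Sf1
#4 |I1
#5 |Sf2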